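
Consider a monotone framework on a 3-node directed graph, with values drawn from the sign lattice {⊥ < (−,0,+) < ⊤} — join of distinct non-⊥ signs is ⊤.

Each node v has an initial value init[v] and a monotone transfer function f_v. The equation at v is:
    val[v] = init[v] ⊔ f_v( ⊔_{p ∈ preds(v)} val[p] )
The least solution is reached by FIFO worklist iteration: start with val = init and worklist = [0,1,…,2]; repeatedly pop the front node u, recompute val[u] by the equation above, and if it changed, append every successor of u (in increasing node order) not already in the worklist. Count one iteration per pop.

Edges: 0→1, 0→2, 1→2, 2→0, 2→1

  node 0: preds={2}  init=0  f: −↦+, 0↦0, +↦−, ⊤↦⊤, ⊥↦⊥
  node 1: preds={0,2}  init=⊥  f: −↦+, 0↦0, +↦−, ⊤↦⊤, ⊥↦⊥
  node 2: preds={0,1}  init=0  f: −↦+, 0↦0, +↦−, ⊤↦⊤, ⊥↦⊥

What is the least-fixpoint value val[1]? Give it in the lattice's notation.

Trace (3 dequeues):
  [1] u=0 | in 0 | out 0 | ==
  [2] u=1 | in 0 | out 0 | prev ⊥ | push {}
  [3] u=2 | in 0 | out 0 | ==

Converged values:
  [0] 0
  [1] 0
  [2] 0

0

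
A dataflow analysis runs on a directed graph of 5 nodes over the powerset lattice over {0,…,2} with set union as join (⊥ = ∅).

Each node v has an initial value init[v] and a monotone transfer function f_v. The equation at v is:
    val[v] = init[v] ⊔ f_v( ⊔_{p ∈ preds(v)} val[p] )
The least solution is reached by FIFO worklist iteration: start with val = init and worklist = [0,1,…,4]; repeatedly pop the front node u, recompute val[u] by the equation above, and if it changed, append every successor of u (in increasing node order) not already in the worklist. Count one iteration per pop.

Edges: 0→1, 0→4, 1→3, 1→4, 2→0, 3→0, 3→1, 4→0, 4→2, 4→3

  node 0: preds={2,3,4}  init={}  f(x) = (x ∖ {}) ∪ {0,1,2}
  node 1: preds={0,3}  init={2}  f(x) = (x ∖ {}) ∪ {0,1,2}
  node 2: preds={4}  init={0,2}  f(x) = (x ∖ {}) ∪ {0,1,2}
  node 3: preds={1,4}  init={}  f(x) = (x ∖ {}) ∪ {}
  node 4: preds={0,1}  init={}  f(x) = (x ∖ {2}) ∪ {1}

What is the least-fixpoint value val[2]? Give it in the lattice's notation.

{0,1,2}

Iteration log — 9 steps:
  step 1. node 0  ⊔preds={0,2}  new={0,1,2}  old={}  +wl: 
  step 2. node 1  ⊔preds={0,1,2}  new={0,1,2}  old={2}  +wl: 
  step 3. node 2  ⊔preds={}  new={0,1,2}  old={0,2}  +wl: 0
  step 4. node 3  ⊔preds={0,1,2}  new={0,1,2}  old={}  +wl: 1
  step 5. node 4  ⊔preds={0,1,2}  new={0,1}  old={}  +wl: 2,3
  step 6. node 0  ⊔preds={0,1,2}  new={0,1,2}  stable
  step 7. node 1  ⊔preds={0,1,2}  new={0,1,2}  stable
  step 8. node 2  ⊔preds={0,1}  new={0,1,2}  stable
  step 9. node 3  ⊔preds={0,1,2}  new={0,1,2}  stable

Least fixpoint reached:
  node 0: {0,1,2}
  node 1: {0,1,2}
  node 2: {0,1,2}
  node 3: {0,1,2}
  node 4: {0,1}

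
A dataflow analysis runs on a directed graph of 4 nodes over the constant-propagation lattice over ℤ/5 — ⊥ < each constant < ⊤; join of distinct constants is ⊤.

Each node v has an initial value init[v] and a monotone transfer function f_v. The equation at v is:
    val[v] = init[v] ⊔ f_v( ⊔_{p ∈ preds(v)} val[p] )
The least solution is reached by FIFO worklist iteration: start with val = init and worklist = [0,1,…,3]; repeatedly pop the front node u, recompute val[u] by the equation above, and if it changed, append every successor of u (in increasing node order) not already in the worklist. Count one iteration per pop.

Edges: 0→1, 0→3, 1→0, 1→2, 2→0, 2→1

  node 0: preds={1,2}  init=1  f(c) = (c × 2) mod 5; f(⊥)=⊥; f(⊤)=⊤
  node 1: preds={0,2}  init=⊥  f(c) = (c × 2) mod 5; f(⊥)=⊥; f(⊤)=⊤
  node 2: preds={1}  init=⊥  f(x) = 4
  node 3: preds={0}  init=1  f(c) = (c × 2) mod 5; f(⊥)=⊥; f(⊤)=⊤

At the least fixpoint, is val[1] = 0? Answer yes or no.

Worklist (9 pops):
  #1 pop 0: in=⊥ → 1 (no change)
  #2 pop 1: in=1 → 2 (was ⊥); enqueue [0]
  #3 pop 2: in=2 → 4 (was ⊥); enqueue [1]
  #4 pop 3: in=1 → ⊤ (was 1); enqueue []
  #5 pop 0: in=⊤ → ⊤ (was 1); enqueue [3]
  #6 pop 1: in=⊤ → ⊤ (was 2); enqueue [0,2]
  #7 pop 3: in=⊤ → ⊤ (no change)
  #8 pop 0: in=⊤ → ⊤ (no change)
  #9 pop 2: in=⊤ → 4 (no change)

Fixpoint:
  val[0] = ⊤
  val[1] = ⊤
  val[2] = 4
  val[3] = ⊤

no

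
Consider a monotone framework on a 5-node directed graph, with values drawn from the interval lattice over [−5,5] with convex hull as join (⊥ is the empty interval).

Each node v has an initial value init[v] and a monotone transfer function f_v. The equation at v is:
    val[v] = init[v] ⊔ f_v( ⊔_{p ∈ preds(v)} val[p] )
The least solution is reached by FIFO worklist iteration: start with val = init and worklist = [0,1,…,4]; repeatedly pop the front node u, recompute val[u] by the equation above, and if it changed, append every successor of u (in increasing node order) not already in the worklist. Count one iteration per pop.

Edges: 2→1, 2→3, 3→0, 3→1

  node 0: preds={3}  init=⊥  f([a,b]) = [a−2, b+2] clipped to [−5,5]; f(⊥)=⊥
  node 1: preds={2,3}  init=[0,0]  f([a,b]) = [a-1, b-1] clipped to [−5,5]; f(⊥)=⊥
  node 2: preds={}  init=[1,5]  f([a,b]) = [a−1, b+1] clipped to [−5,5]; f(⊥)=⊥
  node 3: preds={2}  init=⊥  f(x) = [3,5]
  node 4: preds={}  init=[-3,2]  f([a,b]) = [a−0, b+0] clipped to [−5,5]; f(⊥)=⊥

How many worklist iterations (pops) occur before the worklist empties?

Trace (7 dequeues):
  [1] u=0 | in ⊥ | out ⊥ | ==
  [2] u=1 | in [1,5] | out [0,4] | prev [0,0] | push {}
  [3] u=2 | in ⊥ | out [1,5] | ==
  [4] u=3 | in [1,5] | out [3,5] | prev ⊥ | push {0,1}
  [5] u=4 | in ⊥ | out [-3,2] | ==
  [6] u=0 | in [3,5] | out [1,5] | prev ⊥ | push {}
  [7] u=1 | in [1,5] | out [0,4] | ==

Converged values:
  [0] [1,5]
  [1] [0,4]
  [2] [1,5]
  [3] [3,5]
  [4] [-3,2]

7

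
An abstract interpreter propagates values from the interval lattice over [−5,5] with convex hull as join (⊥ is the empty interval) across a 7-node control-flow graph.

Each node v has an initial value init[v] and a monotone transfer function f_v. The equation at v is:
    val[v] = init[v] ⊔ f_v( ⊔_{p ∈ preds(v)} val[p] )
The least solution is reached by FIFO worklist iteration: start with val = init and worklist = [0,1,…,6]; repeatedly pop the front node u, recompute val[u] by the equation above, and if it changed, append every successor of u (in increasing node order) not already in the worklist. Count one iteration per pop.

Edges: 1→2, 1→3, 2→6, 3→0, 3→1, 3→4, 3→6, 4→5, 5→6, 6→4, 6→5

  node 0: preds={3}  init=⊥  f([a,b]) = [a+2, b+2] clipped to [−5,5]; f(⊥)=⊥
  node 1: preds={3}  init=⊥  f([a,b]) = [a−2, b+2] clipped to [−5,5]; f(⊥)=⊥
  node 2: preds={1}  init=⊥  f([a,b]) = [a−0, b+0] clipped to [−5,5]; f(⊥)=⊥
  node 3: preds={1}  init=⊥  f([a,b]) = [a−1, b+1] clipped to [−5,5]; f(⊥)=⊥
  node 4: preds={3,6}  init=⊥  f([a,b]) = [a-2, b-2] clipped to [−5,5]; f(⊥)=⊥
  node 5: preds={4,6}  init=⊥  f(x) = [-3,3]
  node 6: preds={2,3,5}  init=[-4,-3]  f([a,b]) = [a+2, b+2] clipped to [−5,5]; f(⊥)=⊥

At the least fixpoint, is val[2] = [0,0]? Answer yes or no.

Worklist (9 pops):
  #1 pop 0: in=⊥ → ⊥ (no change)
  #2 pop 1: in=⊥ → ⊥ (no change)
  #3 pop 2: in=⊥ → ⊥ (no change)
  #4 pop 3: in=⊥ → ⊥ (no change)
  #5 pop 4: in=[-4,-3] → [-5,-5] (was ⊥); enqueue []
  #6 pop 5: in=[-5,-3] → [-3,3] (was ⊥); enqueue []
  #7 pop 6: in=[-3,3] → [-4,5] (was [-4,-3]); enqueue [4,5]
  #8 pop 4: in=[-4,5] → [-5,3] (was [-5,-5]); enqueue []
  #9 pop 5: in=[-5,5] → [-3,3] (no change)

Fixpoint:
  val[0] = ⊥
  val[1] = ⊥
  val[2] = ⊥
  val[3] = ⊥
  val[4] = [-5,3]
  val[5] = [-3,3]
  val[6] = [-4,5]

no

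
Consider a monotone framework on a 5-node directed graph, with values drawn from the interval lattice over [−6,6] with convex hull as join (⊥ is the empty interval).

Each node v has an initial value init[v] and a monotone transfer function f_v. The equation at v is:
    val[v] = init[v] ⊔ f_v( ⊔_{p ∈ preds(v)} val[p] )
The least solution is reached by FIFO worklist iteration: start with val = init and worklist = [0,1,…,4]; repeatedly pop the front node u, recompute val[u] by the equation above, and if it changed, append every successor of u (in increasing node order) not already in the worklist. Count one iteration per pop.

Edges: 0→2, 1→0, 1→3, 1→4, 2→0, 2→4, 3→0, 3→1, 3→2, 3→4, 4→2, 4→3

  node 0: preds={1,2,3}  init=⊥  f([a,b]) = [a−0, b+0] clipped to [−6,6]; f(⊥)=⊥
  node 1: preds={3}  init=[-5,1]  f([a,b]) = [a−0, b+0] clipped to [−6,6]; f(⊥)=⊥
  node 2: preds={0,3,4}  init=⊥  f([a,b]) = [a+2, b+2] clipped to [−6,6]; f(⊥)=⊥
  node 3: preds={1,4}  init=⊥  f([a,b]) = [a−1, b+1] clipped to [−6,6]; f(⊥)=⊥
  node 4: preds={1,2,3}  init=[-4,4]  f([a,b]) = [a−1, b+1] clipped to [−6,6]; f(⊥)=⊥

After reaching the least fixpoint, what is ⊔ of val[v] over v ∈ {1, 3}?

Trace (16 dequeues):
  [1] u=0 | in [-5,1] | out [-5,1] | prev ⊥ | push {}
  [2] u=1 | in ⊥ | out [-5,1] | ==
  [3] u=2 | in [-5,4] | out [-3,6] | prev ⊥ | push {0}
  [4] u=3 | in [-5,4] | out [-6,5] | prev ⊥ | push {1,2}
  [5] u=4 | in [-6,6] | out [-6,6] | prev [-4,4] | push {3}
  [6] u=0 | in [-6,6] | out [-6,6] | prev [-5,1] | push {}
  [7] u=1 | in [-6,5] | out [-6,5] | prev [-5,1] | push {0,4}
  [8] u=2 | in [-6,6] | out [-4,6] | prev [-3,6] | push {}
  [9] u=3 | in [-6,6] | out [-6,6] | prev [-6,5] | push {1,2}
  [10] u=0 | in [-6,6] | out [-6,6] | ==
  [11] u=4 | in [-6,6] | out [-6,6] | ==
  [12] u=1 | in [-6,6] | out [-6,6] | prev [-6,5] | push {0,3,4}
  [13] u=2 | in [-6,6] | out [-4,6] | ==
  [14] u=0 | in [-6,6] | out [-6,6] | ==
  [15] u=3 | in [-6,6] | out [-6,6] | ==
  [16] u=4 | in [-6,6] | out [-6,6] | ==

Converged values:
  [0] [-6,6]
  [1] [-6,6]
  [2] [-4,6]
  [3] [-6,6]
  [4] [-6,6]

[-6,6]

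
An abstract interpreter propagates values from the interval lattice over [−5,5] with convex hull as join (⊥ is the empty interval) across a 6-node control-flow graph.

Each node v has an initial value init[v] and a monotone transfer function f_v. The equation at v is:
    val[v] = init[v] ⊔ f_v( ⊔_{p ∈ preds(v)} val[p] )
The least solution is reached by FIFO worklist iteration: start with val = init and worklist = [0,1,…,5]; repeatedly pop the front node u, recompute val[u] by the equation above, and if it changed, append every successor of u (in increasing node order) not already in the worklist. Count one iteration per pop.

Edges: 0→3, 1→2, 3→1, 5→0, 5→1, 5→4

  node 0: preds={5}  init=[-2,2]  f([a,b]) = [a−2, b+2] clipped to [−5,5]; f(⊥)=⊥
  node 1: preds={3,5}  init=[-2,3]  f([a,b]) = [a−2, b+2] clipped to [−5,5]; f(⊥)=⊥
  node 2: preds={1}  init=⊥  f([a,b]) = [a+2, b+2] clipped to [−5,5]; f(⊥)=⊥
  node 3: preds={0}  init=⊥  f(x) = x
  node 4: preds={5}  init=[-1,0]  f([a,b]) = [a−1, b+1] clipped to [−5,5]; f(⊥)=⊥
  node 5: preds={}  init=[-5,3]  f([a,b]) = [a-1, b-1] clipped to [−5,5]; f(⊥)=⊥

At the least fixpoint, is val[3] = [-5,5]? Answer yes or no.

Trace (7 dequeues):
  [1] u=0 | in [-5,3] | out [-5,5] | prev [-2,2] | push {}
  [2] u=1 | in [-5,3] | out [-5,5] | prev [-2,3] | push {}
  [3] u=2 | in [-5,5] | out [-3,5] | prev ⊥ | push {}
  [4] u=3 | in [-5,5] | out [-5,5] | prev ⊥ | push {1}
  [5] u=4 | in [-5,3] | out [-5,4] | prev [-1,0] | push {}
  [6] u=5 | in ⊥ | out [-5,3] | ==
  [7] u=1 | in [-5,5] | out [-5,5] | ==

Converged values:
  [0] [-5,5]
  [1] [-5,5]
  [2] [-3,5]
  [3] [-5,5]
  [4] [-5,4]
  [5] [-5,3]

yes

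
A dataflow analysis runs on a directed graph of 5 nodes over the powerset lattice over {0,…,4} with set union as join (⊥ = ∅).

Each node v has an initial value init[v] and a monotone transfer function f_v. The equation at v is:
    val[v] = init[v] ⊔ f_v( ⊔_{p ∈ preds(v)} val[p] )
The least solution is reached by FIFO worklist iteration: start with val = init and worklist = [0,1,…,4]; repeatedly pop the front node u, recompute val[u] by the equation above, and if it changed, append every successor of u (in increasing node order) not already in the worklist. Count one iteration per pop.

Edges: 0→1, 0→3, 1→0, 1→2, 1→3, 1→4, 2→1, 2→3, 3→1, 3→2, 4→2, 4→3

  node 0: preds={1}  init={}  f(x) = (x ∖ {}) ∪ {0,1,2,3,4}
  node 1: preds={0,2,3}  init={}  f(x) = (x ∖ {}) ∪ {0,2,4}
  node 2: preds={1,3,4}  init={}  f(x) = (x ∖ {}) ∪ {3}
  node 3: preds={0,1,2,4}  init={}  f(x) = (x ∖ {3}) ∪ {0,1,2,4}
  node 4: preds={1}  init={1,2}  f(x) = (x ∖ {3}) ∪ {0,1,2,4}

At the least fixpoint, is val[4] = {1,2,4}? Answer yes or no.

no

Iteration log — 9 steps:
  step 1. node 0  ⊔preds={}  new={0,1,2,3,4}  old={}  +wl: 
  step 2. node 1  ⊔preds={0,1,2,3,4}  new={0,1,2,3,4}  old={}  +wl: 0
  step 3. node 2  ⊔preds={0,1,2,3,4}  new={0,1,2,3,4}  old={}  +wl: 1
  step 4. node 3  ⊔preds={0,1,2,3,4}  new={0,1,2,4}  old={}  +wl: 2
  step 5. node 4  ⊔preds={0,1,2,3,4}  new={0,1,2,4}  old={1,2}  +wl: 3
  step 6. node 0  ⊔preds={0,1,2,3,4}  new={0,1,2,3,4}  stable
  step 7. node 1  ⊔preds={0,1,2,3,4}  new={0,1,2,3,4}  stable
  step 8. node 2  ⊔preds={0,1,2,3,4}  new={0,1,2,3,4}  stable
  step 9. node 3  ⊔preds={0,1,2,3,4}  new={0,1,2,4}  stable

Least fixpoint reached:
  node 0: {0,1,2,3,4}
  node 1: {0,1,2,3,4}
  node 2: {0,1,2,3,4}
  node 3: {0,1,2,4}
  node 4: {0,1,2,4}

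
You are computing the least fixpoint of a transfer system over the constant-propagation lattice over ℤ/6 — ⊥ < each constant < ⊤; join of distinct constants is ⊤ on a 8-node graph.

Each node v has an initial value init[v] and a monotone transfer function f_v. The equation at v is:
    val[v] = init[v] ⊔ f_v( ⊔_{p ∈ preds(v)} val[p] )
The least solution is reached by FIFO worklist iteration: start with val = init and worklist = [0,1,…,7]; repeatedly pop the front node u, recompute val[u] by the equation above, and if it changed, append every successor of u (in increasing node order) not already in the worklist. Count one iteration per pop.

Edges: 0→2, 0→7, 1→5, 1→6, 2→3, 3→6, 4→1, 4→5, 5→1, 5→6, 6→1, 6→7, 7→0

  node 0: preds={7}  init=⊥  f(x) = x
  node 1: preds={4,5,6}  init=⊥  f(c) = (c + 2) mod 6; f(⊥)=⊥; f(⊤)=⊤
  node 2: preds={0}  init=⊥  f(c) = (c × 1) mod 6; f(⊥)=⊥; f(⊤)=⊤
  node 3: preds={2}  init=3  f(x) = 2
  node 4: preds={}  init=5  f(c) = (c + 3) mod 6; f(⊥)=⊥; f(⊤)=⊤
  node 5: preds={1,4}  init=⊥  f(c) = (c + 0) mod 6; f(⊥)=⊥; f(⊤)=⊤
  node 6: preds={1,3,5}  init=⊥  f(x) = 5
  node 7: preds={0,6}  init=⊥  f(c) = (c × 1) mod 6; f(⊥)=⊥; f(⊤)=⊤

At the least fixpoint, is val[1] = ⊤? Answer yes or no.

Iteration log — 15 steps:
  step 1. node 0  ⊔preds=⊥  new=⊥  stable
  step 2. node 1  ⊔preds=5  new=1  old=⊥  +wl: 
  step 3. node 2  ⊔preds=⊥  new=⊥  stable
  step 4. node 3  ⊔preds=⊥  new=⊤  old=3  +wl: 
  step 5. node 4  ⊔preds=⊥  new=5  stable
  step 6. node 5  ⊔preds=⊤  new=⊤  old=⊥  +wl: 1
  step 7. node 6  ⊔preds=⊤  new=5  old=⊥  +wl: 
  step 8. node 7  ⊔preds=5  new=5  old=⊥  +wl: 0
  step 9. node 1  ⊔preds=⊤  new=⊤  old=1  +wl: 5,6
  step 10. node 0  ⊔preds=5  new=5  old=⊥  +wl: 2,7
  step 11. node 5  ⊔preds=⊤  new=⊤  stable
  step 12. node 6  ⊔preds=⊤  new=5  stable
  step 13. node 2  ⊔preds=5  new=5  old=⊥  +wl: 3
  step 14. node 7  ⊔preds=5  new=5  stable
  step 15. node 3  ⊔preds=5  new=⊤  stable

Least fixpoint reached:
  node 0: 5
  node 1: ⊤
  node 2: 5
  node 3: ⊤
  node 4: 5
  node 5: ⊤
  node 6: 5
  node 7: 5

yes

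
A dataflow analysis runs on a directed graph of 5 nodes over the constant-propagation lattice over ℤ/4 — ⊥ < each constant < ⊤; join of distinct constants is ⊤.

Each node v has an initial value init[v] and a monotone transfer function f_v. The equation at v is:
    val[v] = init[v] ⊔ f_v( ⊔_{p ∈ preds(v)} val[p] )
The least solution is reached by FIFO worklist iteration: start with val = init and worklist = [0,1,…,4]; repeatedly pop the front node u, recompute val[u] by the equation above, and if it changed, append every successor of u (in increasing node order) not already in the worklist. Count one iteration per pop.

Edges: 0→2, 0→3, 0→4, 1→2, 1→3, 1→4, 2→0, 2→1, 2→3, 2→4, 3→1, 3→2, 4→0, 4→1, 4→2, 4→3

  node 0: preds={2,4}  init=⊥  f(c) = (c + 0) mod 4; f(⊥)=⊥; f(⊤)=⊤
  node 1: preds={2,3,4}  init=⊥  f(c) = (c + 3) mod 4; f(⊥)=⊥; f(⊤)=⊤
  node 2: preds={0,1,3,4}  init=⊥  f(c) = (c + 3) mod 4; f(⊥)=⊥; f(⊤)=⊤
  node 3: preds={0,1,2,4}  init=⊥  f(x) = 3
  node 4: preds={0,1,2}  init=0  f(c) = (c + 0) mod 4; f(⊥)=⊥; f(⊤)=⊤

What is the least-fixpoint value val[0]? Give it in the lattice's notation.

⊤

Iteration log — 10 steps:
  step 1. node 0  ⊔preds=0  new=0  old=⊥  +wl: 
  step 2. node 1  ⊔preds=0  new=3  old=⊥  +wl: 
  step 3. node 2  ⊔preds=⊤  new=⊤  old=⊥  +wl: 0,1
  step 4. node 3  ⊔preds=⊤  new=3  old=⊥  +wl: 2
  step 5. node 4  ⊔preds=⊤  new=⊤  old=0  +wl: 3
  step 6. node 0  ⊔preds=⊤  new=⊤  old=0  +wl: 4
  step 7. node 1  ⊔preds=⊤  new=⊤  old=3  +wl: 
  step 8. node 2  ⊔preds=⊤  new=⊤  stable
  step 9. node 3  ⊔preds=⊤  new=3  stable
  step 10. node 4  ⊔preds=⊤  new=⊤  stable

Least fixpoint reached:
  node 0: ⊤
  node 1: ⊤
  node 2: ⊤
  node 3: 3
  node 4: ⊤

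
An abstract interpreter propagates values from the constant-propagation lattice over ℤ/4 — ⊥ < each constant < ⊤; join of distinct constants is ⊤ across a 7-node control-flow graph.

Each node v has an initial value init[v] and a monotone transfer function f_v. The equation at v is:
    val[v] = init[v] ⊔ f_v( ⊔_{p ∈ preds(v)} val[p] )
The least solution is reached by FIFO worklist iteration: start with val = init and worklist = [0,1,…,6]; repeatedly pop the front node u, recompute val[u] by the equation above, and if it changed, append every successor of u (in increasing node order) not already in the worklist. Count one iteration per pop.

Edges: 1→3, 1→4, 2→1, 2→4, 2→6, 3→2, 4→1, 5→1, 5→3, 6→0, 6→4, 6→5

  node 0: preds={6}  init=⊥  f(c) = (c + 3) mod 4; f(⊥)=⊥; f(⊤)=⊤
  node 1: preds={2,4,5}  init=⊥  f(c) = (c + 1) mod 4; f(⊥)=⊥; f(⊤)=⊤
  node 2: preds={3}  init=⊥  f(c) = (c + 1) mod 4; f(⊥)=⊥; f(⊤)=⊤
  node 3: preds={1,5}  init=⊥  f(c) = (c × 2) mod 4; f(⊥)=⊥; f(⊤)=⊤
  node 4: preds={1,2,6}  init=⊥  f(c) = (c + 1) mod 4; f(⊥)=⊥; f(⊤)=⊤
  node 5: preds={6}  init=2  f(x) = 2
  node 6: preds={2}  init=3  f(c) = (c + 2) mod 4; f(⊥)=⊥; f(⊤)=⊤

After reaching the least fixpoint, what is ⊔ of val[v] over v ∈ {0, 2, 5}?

⊤

Iteration log — 16 steps:
  step 1. node 0  ⊔preds=3  new=2  old=⊥  +wl: 
  step 2. node 1  ⊔preds=2  new=3  old=⊥  +wl: 
  step 3. node 2  ⊔preds=⊥  new=⊥  stable
  step 4. node 3  ⊔preds=⊤  new=⊤  old=⊥  +wl: 2
  step 5. node 4  ⊔preds=3  new=0  old=⊥  +wl: 1
  step 6. node 5  ⊔preds=3  new=2  stable
  step 7. node 6  ⊔preds=⊥  new=3  stable
  step 8. node 2  ⊔preds=⊤  new=⊤  old=⊥  +wl: 4,6
  step 9. node 1  ⊔preds=⊤  new=⊤  old=3  +wl: 3
  step 10. node 4  ⊔preds=⊤  new=⊤  old=0  +wl: 1
  step 11. node 6  ⊔preds=⊤  new=⊤  old=3  +wl: 0,4,5
  step 12. node 3  ⊔preds=⊤  new=⊤  stable
  step 13. node 1  ⊔preds=⊤  new=⊤  stable
  step 14. node 0  ⊔preds=⊤  new=⊤  old=2  +wl: 
  step 15. node 4  ⊔preds=⊤  new=⊤  stable
  step 16. node 5  ⊔preds=⊤  new=2  stable

Least fixpoint reached:
  node 0: ⊤
  node 1: ⊤
  node 2: ⊤
  node 3: ⊤
  node 4: ⊤
  node 5: 2
  node 6: ⊤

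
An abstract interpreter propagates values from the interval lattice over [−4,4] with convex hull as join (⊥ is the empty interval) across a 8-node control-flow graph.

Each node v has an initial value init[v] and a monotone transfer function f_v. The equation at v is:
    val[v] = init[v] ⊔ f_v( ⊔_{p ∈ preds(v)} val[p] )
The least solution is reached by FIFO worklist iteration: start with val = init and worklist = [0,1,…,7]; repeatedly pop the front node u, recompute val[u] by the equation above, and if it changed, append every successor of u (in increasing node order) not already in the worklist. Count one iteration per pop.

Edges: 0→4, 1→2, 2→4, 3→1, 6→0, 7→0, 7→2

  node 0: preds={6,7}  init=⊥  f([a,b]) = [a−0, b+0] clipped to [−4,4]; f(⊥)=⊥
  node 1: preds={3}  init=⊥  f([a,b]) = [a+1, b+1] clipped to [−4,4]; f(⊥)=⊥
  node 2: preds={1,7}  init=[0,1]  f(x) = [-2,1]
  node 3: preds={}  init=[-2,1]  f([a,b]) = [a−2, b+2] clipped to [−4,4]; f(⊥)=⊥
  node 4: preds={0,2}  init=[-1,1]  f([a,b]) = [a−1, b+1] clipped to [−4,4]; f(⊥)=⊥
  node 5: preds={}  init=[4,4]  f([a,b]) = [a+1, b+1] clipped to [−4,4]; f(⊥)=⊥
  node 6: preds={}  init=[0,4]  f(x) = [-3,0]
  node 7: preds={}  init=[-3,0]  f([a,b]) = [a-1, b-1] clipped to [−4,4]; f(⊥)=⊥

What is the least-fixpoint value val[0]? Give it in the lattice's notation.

[-3,4]

Iteration log — 9 steps:
  step 1. node 0  ⊔preds=[-3,4]  new=[-3,4]  old=⊥  +wl: 
  step 2. node 1  ⊔preds=[-2,1]  new=[-1,2]  old=⊥  +wl: 
  step 3. node 2  ⊔preds=[-3,2]  new=[-2,1]  old=[0,1]  +wl: 
  step 4. node 3  ⊔preds=⊥  new=[-2,1]  stable
  step 5. node 4  ⊔preds=[-3,4]  new=[-4,4]  old=[-1,1]  +wl: 
  step 6. node 5  ⊔preds=⊥  new=[4,4]  stable
  step 7. node 6  ⊔preds=⊥  new=[-3,4]  old=[0,4]  +wl: 0
  step 8. node 7  ⊔preds=⊥  new=[-3,0]  stable
  step 9. node 0  ⊔preds=[-3,4]  new=[-3,4]  stable

Least fixpoint reached:
  node 0: [-3,4]
  node 1: [-1,2]
  node 2: [-2,1]
  node 3: [-2,1]
  node 4: [-4,4]
  node 5: [4,4]
  node 6: [-3,4]
  node 7: [-3,0]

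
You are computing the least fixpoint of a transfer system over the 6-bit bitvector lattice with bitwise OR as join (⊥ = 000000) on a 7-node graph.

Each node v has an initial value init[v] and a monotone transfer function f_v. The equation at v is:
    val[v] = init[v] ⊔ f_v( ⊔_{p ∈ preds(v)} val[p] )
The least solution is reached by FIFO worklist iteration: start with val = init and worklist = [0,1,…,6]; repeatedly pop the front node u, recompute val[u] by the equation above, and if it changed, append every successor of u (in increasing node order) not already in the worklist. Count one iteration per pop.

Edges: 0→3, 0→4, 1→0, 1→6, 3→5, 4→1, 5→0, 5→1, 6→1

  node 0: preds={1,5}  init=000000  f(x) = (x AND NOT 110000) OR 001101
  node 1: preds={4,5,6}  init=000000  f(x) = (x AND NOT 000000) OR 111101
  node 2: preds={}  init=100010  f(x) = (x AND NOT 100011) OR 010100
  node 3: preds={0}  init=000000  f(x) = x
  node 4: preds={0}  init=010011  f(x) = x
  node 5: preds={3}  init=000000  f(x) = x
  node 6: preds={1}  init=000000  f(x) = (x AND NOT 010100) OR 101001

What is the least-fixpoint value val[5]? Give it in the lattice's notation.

001111

Trace (14 dequeues):
  [1] u=0 | in 000000 | out 001101 | prev 000000 | push {}
  [2] u=1 | in 010011 | out 111111 | prev 000000 | push {0}
  [3] u=2 | in 000000 | out 110110 | prev 100010 | push {}
  [4] u=3 | in 001101 | out 001101 | prev 000000 | push {}
  [5] u=4 | in 001101 | out 011111 | prev 010011 | push {1}
  [6] u=5 | in 001101 | out 001101 | prev 000000 | push {}
  [7] u=6 | in 111111 | out 101011 | prev 000000 | push {}
  [8] u=0 | in 111111 | out 001111 | prev 001101 | push {3,4}
  [9] u=1 | in 111111 | out 111111 | ==
  [10] u=3 | in 001111 | out 001111 | prev 001101 | push {5}
  [11] u=4 | in 001111 | out 011111 | ==
  [12] u=5 | in 001111 | out 001111 | prev 001101 | push {0,1}
  [13] u=0 | in 111111 | out 001111 | ==
  [14] u=1 | in 111111 | out 111111 | ==

Converged values:
  [0] 001111
  [1] 111111
  [2] 110110
  [3] 001111
  [4] 011111
  [5] 001111
  [6] 101011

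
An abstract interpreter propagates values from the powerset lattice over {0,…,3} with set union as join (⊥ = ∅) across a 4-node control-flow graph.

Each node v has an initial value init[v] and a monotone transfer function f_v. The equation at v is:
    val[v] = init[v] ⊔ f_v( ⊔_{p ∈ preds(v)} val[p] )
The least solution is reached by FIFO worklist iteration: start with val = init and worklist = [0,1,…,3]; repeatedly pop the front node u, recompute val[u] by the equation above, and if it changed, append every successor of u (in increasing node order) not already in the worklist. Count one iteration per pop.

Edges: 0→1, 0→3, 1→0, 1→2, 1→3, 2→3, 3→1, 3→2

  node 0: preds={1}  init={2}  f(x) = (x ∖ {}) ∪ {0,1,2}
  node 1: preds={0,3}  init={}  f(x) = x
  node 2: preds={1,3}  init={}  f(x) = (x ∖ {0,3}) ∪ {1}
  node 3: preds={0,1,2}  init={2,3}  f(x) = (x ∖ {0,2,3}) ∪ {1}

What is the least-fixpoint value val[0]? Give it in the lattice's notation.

{0,1,2,3}

Trace (8 dequeues):
  [1] u=0 | in {} | out {0,1,2} | prev {2} | push {}
  [2] u=1 | in {0,1,2,3} | out {0,1,2,3} | prev {} | push {0}
  [3] u=2 | in {0,1,2,3} | out {1,2} | prev {} | push {}
  [4] u=3 | in {0,1,2,3} | out {1,2,3} | prev {2,3} | push {1,2}
  [5] u=0 | in {0,1,2,3} | out {0,1,2,3} | prev {0,1,2} | push {3}
  [6] u=1 | in {0,1,2,3} | out {0,1,2,3} | ==
  [7] u=2 | in {0,1,2,3} | out {1,2} | ==
  [8] u=3 | in {0,1,2,3} | out {1,2,3} | ==

Converged values:
  [0] {0,1,2,3}
  [1] {0,1,2,3}
  [2] {1,2}
  [3] {1,2,3}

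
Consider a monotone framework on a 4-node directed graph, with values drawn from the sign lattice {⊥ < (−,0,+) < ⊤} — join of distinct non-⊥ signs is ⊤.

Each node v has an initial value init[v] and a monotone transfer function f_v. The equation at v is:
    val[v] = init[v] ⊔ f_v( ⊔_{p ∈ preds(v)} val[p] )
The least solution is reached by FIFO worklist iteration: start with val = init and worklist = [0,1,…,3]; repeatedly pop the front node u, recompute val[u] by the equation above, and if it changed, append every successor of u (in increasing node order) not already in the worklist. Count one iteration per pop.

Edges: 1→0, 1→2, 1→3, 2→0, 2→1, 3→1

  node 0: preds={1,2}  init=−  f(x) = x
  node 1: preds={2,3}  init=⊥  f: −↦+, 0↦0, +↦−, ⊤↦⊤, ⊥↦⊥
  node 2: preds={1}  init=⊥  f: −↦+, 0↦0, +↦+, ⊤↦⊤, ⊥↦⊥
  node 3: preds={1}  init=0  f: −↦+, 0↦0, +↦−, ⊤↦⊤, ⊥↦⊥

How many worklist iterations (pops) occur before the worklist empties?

Iteration log — 6 steps:
  step 1. node 0  ⊔preds=⊥  new=−  stable
  step 2. node 1  ⊔preds=0  new=0  old=⊥  +wl: 0
  step 3. node 2  ⊔preds=0  new=0  old=⊥  +wl: 1
  step 4. node 3  ⊔preds=0  new=0  stable
  step 5. node 0  ⊔preds=0  new=⊤  old=−  +wl: 
  step 6. node 1  ⊔preds=0  new=0  stable

Least fixpoint reached:
  node 0: ⊤
  node 1: 0
  node 2: 0
  node 3: 0

6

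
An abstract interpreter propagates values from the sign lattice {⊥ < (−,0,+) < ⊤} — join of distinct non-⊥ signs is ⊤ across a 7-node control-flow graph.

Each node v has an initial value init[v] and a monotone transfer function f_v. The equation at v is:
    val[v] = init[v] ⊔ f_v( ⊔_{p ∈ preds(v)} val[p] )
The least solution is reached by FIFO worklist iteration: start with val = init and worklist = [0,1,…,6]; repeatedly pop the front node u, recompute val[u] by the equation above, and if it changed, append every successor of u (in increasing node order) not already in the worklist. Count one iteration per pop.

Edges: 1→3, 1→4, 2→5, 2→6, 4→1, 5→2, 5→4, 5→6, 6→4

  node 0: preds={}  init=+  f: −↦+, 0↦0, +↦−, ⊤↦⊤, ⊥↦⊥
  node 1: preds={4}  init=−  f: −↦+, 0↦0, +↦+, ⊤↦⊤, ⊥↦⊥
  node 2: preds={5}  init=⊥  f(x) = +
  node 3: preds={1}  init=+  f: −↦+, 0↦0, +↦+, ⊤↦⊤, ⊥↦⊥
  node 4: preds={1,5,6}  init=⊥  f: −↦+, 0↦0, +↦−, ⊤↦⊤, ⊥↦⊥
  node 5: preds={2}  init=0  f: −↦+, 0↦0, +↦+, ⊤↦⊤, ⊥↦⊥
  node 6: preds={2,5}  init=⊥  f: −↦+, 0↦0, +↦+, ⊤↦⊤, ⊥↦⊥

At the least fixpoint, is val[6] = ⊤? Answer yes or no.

yes

Trace (11 dequeues):
  [1] u=0 | in ⊥ | out + | ==
  [2] u=1 | in ⊥ | out − | ==
  [3] u=2 | in 0 | out + | prev ⊥ | push {}
  [4] u=3 | in − | out + | ==
  [5] u=4 | in ⊤ | out ⊤ | prev ⊥ | push {1}
  [6] u=5 | in + | out ⊤ | prev 0 | push {2,4}
  [7] u=6 | in ⊤ | out ⊤ | prev ⊥ | push {}
  [8] u=1 | in ⊤ | out ⊤ | prev − | push {3}
  [9] u=2 | in ⊤ | out + | ==
  [10] u=4 | in ⊤ | out ⊤ | ==
  [11] u=3 | in ⊤ | out ⊤ | prev + | push {}

Converged values:
  [0] +
  [1] ⊤
  [2] +
  [3] ⊤
  [4] ⊤
  [5] ⊤
  [6] ⊤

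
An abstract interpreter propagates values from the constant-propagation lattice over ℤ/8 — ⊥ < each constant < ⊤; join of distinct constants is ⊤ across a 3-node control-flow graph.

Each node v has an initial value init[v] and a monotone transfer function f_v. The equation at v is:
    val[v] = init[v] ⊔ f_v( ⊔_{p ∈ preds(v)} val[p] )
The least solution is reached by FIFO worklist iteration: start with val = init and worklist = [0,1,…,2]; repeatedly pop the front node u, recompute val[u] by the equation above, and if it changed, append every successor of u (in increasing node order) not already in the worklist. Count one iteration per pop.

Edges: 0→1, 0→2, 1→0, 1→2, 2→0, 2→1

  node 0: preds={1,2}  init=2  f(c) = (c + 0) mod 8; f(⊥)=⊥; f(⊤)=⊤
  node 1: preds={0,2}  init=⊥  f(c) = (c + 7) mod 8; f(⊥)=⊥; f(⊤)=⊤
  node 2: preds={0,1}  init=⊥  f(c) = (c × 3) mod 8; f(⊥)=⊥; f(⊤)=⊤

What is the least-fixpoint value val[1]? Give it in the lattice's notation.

Iteration log — 7 steps:
  step 1. node 0  ⊔preds=⊥  new=2  stable
  step 2. node 1  ⊔preds=2  new=1  old=⊥  +wl: 0
  step 3. node 2  ⊔preds=⊤  new=⊤  old=⊥  +wl: 1
  step 4. node 0  ⊔preds=⊤  new=⊤  old=2  +wl: 2
  step 5. node 1  ⊔preds=⊤  new=⊤  old=1  +wl: 0
  step 6. node 2  ⊔preds=⊤  new=⊤  stable
  step 7. node 0  ⊔preds=⊤  new=⊤  stable

Least fixpoint reached:
  node 0: ⊤
  node 1: ⊤
  node 2: ⊤

⊤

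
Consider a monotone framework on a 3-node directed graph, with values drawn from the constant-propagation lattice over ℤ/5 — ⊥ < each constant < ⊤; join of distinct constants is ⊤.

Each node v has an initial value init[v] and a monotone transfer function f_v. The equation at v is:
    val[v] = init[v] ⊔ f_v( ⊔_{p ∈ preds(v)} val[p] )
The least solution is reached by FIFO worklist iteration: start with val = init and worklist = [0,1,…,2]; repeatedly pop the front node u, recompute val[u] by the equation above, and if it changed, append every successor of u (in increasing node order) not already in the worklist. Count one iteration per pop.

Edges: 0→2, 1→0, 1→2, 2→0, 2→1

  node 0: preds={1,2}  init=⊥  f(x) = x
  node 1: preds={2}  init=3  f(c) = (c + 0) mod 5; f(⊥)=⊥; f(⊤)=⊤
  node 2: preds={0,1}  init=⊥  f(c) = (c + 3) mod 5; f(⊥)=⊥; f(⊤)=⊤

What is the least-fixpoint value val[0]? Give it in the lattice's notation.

Trace (8 dequeues):
  [1] u=0 | in 3 | out 3 | prev ⊥ | push {}
  [2] u=1 | in ⊥ | out 3 | ==
  [3] u=2 | in 3 | out 1 | prev ⊥ | push {0,1}
  [4] u=0 | in ⊤ | out ⊤ | prev 3 | push {2}
  [5] u=1 | in 1 | out ⊤ | prev 3 | push {0}
  [6] u=2 | in ⊤ | out ⊤ | prev 1 | push {1}
  [7] u=0 | in ⊤ | out ⊤ | ==
  [8] u=1 | in ⊤ | out ⊤ | ==

Converged values:
  [0] ⊤
  [1] ⊤
  [2] ⊤

⊤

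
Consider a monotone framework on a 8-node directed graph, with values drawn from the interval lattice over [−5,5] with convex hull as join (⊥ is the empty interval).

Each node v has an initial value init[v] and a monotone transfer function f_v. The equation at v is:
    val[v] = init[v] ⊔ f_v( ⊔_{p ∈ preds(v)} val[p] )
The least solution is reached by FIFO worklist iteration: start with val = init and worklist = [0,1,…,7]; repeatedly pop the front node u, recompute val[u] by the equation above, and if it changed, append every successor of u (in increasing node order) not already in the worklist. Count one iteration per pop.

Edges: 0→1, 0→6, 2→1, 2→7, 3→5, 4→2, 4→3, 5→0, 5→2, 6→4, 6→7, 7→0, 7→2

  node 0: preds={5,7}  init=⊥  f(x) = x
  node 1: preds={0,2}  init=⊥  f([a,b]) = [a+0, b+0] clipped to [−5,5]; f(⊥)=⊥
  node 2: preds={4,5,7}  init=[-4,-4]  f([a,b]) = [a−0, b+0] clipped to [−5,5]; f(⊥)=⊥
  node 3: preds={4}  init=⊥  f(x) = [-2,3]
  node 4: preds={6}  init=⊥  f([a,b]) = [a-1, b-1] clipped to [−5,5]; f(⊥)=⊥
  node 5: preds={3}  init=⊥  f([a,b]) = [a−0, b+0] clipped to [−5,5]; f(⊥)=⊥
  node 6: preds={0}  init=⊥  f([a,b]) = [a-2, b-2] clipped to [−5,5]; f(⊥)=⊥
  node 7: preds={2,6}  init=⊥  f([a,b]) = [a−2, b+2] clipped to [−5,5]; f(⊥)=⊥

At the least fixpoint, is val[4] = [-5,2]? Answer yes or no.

Worklist (23 pops):
  #1 pop 0: in=⊥ → ⊥ (no change)
  #2 pop 1: in=[-4,-4] → [-4,-4] (was ⊥); enqueue []
  #3 pop 2: in=⊥ → [-4,-4] (no change)
  #4 pop 3: in=⊥ → [-2,3] (was ⊥); enqueue []
  #5 pop 4: in=⊥ → ⊥ (no change)
  #6 pop 5: in=[-2,3] → [-2,3] (was ⊥); enqueue [0,2]
  #7 pop 6: in=⊥ → ⊥ (no change)
  #8 pop 7: in=[-4,-4] → [-5,-2] (was ⊥); enqueue []
  #9 pop 0: in=[-5,3] → [-5,3] (was ⊥); enqueue [1,6]
  #10 pop 2: in=[-5,3] → [-5,3] (was [-4,-4]); enqueue [7]
  #11 pop 1: in=[-5,3] → [-5,3] (was [-4,-4]); enqueue []
  #12 pop 6: in=[-5,3] → [-5,1] (was ⊥); enqueue [4]
  #13 pop 7: in=[-5,3] → [-5,5] (was [-5,-2]); enqueue [0,2]
  #14 pop 4: in=[-5,1] → [-5,0] (was ⊥); enqueue [3]
  #15 pop 0: in=[-5,5] → [-5,5] (was [-5,3]); enqueue [1,6]
  #16 pop 2: in=[-5,5] → [-5,5] (was [-5,3]); enqueue [7]
  #17 pop 3: in=[-5,0] → [-2,3] (no change)
  #18 pop 1: in=[-5,5] → [-5,5] (was [-5,3]); enqueue []
  #19 pop 6: in=[-5,5] → [-5,3] (was [-5,1]); enqueue [4]
  #20 pop 7: in=[-5,5] → [-5,5] (no change)
  #21 pop 4: in=[-5,3] → [-5,2] (was [-5,0]); enqueue [2,3]
  #22 pop 2: in=[-5,5] → [-5,5] (no change)
  #23 pop 3: in=[-5,2] → [-2,3] (no change)

Fixpoint:
  val[0] = [-5,5]
  val[1] = [-5,5]
  val[2] = [-5,5]
  val[3] = [-2,3]
  val[4] = [-5,2]
  val[5] = [-2,3]
  val[6] = [-5,3]
  val[7] = [-5,5]

yes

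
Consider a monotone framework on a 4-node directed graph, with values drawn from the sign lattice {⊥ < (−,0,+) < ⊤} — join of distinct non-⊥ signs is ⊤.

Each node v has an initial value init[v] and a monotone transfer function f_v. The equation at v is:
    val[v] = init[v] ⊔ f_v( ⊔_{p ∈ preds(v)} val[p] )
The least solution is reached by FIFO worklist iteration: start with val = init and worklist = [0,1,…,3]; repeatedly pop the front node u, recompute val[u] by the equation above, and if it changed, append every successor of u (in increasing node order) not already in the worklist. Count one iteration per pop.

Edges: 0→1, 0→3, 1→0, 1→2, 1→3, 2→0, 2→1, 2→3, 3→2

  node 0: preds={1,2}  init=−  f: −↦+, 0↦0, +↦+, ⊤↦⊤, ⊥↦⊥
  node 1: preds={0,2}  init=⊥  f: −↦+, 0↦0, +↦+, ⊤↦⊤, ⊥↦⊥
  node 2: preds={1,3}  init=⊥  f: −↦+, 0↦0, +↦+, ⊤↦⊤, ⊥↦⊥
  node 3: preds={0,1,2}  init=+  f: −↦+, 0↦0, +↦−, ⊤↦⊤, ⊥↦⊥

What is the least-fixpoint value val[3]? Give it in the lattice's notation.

⊤

Trace (10 dequeues):
  [1] u=0 | in ⊥ | out − | ==
  [2] u=1 | in − | out + | prev ⊥ | push {0}
  [3] u=2 | in + | out + | prev ⊥ | push {1}
  [4] u=3 | in ⊤ | out ⊤ | prev + | push {2}
  [5] u=0 | in + | out ⊤ | prev − | push {3}
  [6] u=1 | in ⊤ | out ⊤ | prev + | push {0}
  [7] u=2 | in ⊤ | out ⊤ | prev + | push {1}
  [8] u=3 | in ⊤ | out ⊤ | ==
  [9] u=0 | in ⊤ | out ⊤ | ==
  [10] u=1 | in ⊤ | out ⊤ | ==

Converged values:
  [0] ⊤
  [1] ⊤
  [2] ⊤
  [3] ⊤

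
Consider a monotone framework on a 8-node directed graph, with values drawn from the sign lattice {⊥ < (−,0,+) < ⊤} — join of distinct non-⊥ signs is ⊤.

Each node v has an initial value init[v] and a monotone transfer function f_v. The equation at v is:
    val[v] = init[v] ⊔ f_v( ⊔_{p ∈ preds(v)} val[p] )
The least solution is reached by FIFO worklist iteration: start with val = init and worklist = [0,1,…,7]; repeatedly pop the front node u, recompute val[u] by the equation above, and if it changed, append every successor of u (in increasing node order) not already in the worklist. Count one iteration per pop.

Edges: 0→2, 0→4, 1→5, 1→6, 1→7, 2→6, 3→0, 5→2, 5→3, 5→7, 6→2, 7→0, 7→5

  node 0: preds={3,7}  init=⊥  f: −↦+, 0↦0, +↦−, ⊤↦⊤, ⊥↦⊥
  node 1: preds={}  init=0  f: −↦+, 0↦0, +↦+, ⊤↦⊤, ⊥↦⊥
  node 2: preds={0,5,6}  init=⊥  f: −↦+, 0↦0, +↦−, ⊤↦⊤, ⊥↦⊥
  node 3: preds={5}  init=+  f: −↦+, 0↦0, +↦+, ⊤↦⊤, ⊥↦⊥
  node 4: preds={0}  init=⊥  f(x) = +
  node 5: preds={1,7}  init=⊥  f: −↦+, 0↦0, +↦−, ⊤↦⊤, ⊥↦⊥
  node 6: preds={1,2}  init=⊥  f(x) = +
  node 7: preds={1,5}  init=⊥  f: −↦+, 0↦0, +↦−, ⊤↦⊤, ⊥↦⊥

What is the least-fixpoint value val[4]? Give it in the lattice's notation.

+

Trace (15 dequeues):
  [1] u=0 | in + | out − | prev ⊥ | push {}
  [2] u=1 | in ⊥ | out 0 | ==
  [3] u=2 | in − | out + | prev ⊥ | push {}
  [4] u=3 | in ⊥ | out + | ==
  [5] u=4 | in − | out + | prev ⊥ | push {}
  [6] u=5 | in 0 | out 0 | prev ⊥ | push {2,3}
  [7] u=6 | in ⊤ | out + | prev ⊥ | push {}
  [8] u=7 | in 0 | out 0 | prev ⊥ | push {0,5}
  [9] u=2 | in ⊤ | out ⊤ | prev + | push {6}
  [10] u=3 | in 0 | out ⊤ | prev + | push {}
  [11] u=0 | in ⊤ | out ⊤ | prev − | push {2,4}
  [12] u=5 | in 0 | out 0 | ==
  [13] u=6 | in ⊤ | out + | ==
  [14] u=2 | in ⊤ | out ⊤ | ==
  [15] u=4 | in ⊤ | out + | ==

Converged values:
  [0] ⊤
  [1] 0
  [2] ⊤
  [3] ⊤
  [4] +
  [5] 0
  [6] +
  [7] 0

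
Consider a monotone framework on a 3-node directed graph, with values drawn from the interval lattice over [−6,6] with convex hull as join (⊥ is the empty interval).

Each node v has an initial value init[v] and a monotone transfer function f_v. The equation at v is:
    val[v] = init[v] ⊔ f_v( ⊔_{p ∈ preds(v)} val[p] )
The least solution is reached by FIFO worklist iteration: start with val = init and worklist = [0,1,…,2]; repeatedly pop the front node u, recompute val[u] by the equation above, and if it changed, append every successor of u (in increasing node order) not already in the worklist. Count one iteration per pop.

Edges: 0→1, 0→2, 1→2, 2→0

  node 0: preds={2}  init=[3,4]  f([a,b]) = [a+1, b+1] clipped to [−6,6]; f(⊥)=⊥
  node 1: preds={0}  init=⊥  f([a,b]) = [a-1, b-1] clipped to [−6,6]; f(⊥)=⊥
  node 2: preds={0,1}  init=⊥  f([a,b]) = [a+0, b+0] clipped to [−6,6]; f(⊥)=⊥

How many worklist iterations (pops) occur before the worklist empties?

10

Trace (10 dequeues):
  [1] u=0 | in ⊥ | out [3,4] | ==
  [2] u=1 | in [3,4] | out [2,3] | prev ⊥ | push {}
  [3] u=2 | in [2,4] | out [2,4] | prev ⊥ | push {0}
  [4] u=0 | in [2,4] | out [3,5] | prev [3,4] | push {1,2}
  [5] u=1 | in [3,5] | out [2,4] | prev [2,3] | push {}
  [6] u=2 | in [2,5] | out [2,5] | prev [2,4] | push {0}
  [7] u=0 | in [2,5] | out [3,6] | prev [3,5] | push {1,2}
  [8] u=1 | in [3,6] | out [2,5] | prev [2,4] | push {}
  [9] u=2 | in [2,6] | out [2,6] | prev [2,5] | push {0}
  [10] u=0 | in [2,6] | out [3,6] | ==

Converged values:
  [0] [3,6]
  [1] [2,5]
  [2] [2,6]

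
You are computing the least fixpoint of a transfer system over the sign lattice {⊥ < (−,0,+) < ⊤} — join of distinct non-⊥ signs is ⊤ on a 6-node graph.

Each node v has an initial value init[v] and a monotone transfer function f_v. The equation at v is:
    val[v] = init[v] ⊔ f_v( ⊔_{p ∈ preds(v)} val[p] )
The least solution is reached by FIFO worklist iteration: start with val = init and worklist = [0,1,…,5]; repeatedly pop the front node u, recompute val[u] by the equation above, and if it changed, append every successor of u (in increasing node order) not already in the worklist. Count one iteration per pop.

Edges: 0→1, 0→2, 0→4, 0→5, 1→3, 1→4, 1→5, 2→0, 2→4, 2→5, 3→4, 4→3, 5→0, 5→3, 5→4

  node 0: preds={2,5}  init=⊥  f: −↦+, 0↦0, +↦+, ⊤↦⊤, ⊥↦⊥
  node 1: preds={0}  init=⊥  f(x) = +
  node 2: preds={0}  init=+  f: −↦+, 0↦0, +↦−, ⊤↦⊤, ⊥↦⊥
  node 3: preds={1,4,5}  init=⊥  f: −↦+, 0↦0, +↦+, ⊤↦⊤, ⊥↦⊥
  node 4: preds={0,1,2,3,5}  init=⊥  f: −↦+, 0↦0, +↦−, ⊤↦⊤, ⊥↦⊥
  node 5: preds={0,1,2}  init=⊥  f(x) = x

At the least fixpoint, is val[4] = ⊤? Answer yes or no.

yes

Iteration log — 12 steps:
  step 1. node 0  ⊔preds=+  new=+  old=⊥  +wl: 
  step 2. node 1  ⊔preds=+  new=+  old=⊥  +wl: 
  step 3. node 2  ⊔preds=+  new=⊤  old=+  +wl: 0
  step 4. node 3  ⊔preds=+  new=+  old=⊥  +wl: 
  step 5. node 4  ⊔preds=⊤  new=⊤  old=⊥  +wl: 3
  step 6. node 5  ⊔preds=⊤  new=⊤  old=⊥  +wl: 4
  step 7. node 0  ⊔preds=⊤  new=⊤  old=+  +wl: 1,2,5
  step 8. node 3  ⊔preds=⊤  new=⊤  old=+  +wl: 
  step 9. node 4  ⊔preds=⊤  new=⊤  stable
  step 10. node 1  ⊔preds=⊤  new=+  stable
  step 11. node 2  ⊔preds=⊤  new=⊤  stable
  step 12. node 5  ⊔preds=⊤  new=⊤  stable

Least fixpoint reached:
  node 0: ⊤
  node 1: +
  node 2: ⊤
  node 3: ⊤
  node 4: ⊤
  node 5: ⊤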